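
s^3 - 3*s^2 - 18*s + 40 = (s - 5)*(s - 2)*(s + 4)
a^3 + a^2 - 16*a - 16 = (a - 4)*(a + 1)*(a + 4)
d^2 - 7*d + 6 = (d - 6)*(d - 1)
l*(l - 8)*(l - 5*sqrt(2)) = l^3 - 8*l^2 - 5*sqrt(2)*l^2 + 40*sqrt(2)*l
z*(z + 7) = z^2 + 7*z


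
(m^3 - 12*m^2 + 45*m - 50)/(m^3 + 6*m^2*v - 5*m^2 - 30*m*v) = (m^2 - 7*m + 10)/(m*(m + 6*v))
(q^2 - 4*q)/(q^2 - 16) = q/(q + 4)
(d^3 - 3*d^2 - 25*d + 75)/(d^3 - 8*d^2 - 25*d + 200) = (d - 3)/(d - 8)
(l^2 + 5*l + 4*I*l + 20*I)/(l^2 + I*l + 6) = (l^2 + l*(5 + 4*I) + 20*I)/(l^2 + I*l + 6)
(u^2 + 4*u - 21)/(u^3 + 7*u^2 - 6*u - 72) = (u + 7)/(u^2 + 10*u + 24)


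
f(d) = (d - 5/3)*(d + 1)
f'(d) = 2*d - 2/3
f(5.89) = 29.10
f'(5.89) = 11.11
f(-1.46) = 1.44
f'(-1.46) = -3.59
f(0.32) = -1.78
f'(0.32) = -0.03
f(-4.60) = 22.56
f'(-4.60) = -9.87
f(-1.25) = 0.73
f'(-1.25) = -3.17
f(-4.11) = 17.97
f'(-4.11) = -8.89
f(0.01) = -1.67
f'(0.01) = -0.65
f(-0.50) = -1.08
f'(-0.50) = -1.67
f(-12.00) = 150.33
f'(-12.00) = -24.67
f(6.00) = 30.33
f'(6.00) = 11.33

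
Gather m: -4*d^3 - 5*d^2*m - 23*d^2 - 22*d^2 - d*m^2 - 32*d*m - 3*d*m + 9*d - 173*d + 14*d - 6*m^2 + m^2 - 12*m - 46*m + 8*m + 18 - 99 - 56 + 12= -4*d^3 - 45*d^2 - 150*d + m^2*(-d - 5) + m*(-5*d^2 - 35*d - 50) - 125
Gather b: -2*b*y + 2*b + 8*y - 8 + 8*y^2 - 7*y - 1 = b*(2 - 2*y) + 8*y^2 + y - 9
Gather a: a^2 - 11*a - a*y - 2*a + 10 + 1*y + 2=a^2 + a*(-y - 13) + y + 12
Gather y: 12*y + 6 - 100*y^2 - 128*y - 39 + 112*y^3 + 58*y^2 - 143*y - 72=112*y^3 - 42*y^2 - 259*y - 105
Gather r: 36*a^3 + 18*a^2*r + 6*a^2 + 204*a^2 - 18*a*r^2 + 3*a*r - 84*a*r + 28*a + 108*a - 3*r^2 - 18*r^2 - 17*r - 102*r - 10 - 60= 36*a^3 + 210*a^2 + 136*a + r^2*(-18*a - 21) + r*(18*a^2 - 81*a - 119) - 70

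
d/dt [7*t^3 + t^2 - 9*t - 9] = 21*t^2 + 2*t - 9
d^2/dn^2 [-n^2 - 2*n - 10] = -2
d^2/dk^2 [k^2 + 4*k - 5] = 2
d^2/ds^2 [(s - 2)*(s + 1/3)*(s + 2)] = 6*s + 2/3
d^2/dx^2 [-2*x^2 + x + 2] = -4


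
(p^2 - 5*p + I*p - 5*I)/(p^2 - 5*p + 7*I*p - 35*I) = (p + I)/(p + 7*I)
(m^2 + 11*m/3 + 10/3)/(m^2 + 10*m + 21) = (3*m^2 + 11*m + 10)/(3*(m^2 + 10*m + 21))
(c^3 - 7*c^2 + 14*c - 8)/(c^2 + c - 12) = (c^3 - 7*c^2 + 14*c - 8)/(c^2 + c - 12)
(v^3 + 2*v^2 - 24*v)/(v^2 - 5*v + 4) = v*(v + 6)/(v - 1)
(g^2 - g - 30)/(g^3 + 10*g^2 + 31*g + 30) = (g - 6)/(g^2 + 5*g + 6)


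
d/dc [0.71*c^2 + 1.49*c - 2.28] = 1.42*c + 1.49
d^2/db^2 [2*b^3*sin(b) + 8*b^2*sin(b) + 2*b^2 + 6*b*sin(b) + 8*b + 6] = -2*b^3*sin(b) - 8*b^2*sin(b) + 12*b^2*cos(b) + 6*b*sin(b) + 32*b*cos(b) + 16*sin(b) + 12*cos(b) + 4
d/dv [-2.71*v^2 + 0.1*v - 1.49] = 0.1 - 5.42*v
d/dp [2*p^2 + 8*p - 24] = 4*p + 8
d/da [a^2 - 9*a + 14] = 2*a - 9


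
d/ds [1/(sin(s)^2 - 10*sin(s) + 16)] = 2*(5 - sin(s))*cos(s)/(sin(s)^2 - 10*sin(s) + 16)^2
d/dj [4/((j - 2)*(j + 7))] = 4*(-2*j - 5)/(j^4 + 10*j^3 - 3*j^2 - 140*j + 196)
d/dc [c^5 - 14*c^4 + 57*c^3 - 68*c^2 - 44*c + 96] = 5*c^4 - 56*c^3 + 171*c^2 - 136*c - 44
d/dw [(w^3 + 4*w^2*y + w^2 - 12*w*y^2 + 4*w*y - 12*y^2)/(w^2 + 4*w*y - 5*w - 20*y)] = (-(2*w + 4*y - 5)*(w^3 + 4*w^2*y + w^2 - 12*w*y^2 + 4*w*y - 12*y^2) + (w^2 + 4*w*y - 5*w - 20*y)*(3*w^2 + 8*w*y + 2*w - 12*y^2 + 4*y))/(w^2 + 4*w*y - 5*w - 20*y)^2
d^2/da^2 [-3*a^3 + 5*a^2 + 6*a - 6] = 10 - 18*a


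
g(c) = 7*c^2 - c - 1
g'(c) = 14*c - 1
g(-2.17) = 34.13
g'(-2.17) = -31.38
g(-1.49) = 16.03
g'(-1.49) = -21.86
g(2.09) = 27.49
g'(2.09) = 28.26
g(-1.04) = 7.61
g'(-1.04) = -15.56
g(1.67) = 16.85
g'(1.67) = 22.38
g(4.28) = 122.95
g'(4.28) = 58.92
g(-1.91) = 26.45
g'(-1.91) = -27.74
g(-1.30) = 12.13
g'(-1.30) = -19.20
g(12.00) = 995.00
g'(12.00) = 167.00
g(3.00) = 59.00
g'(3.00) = 41.00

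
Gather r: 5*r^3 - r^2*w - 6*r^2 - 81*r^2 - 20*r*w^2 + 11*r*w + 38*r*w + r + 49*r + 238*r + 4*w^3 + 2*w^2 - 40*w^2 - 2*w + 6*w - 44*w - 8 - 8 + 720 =5*r^3 + r^2*(-w - 87) + r*(-20*w^2 + 49*w + 288) + 4*w^3 - 38*w^2 - 40*w + 704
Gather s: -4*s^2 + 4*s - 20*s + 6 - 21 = -4*s^2 - 16*s - 15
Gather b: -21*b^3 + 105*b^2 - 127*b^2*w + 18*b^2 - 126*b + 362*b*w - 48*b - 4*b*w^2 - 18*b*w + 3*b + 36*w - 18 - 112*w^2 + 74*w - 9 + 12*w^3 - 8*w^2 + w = -21*b^3 + b^2*(123 - 127*w) + b*(-4*w^2 + 344*w - 171) + 12*w^3 - 120*w^2 + 111*w - 27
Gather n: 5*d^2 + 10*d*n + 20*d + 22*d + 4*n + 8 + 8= 5*d^2 + 42*d + n*(10*d + 4) + 16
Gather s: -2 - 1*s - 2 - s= -2*s - 4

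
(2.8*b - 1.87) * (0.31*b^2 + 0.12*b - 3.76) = 0.868*b^3 - 0.2437*b^2 - 10.7524*b + 7.0312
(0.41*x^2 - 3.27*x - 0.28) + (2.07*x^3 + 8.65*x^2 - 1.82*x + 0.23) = 2.07*x^3 + 9.06*x^2 - 5.09*x - 0.05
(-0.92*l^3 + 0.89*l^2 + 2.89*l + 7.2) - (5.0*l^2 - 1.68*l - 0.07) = -0.92*l^3 - 4.11*l^2 + 4.57*l + 7.27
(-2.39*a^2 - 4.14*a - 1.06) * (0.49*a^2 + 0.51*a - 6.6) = -1.1711*a^4 - 3.2475*a^3 + 13.1432*a^2 + 26.7834*a + 6.996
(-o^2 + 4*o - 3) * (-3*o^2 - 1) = 3*o^4 - 12*o^3 + 10*o^2 - 4*o + 3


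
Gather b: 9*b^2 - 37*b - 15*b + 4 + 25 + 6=9*b^2 - 52*b + 35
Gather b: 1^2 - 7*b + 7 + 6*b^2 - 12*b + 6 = 6*b^2 - 19*b + 14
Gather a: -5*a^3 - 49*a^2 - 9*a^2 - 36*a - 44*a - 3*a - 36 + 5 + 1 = -5*a^3 - 58*a^2 - 83*a - 30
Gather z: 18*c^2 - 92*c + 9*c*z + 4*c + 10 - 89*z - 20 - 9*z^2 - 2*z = 18*c^2 - 88*c - 9*z^2 + z*(9*c - 91) - 10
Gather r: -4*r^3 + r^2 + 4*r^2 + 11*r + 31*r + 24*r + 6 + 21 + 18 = -4*r^3 + 5*r^2 + 66*r + 45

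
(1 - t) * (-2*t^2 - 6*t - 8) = 2*t^3 + 4*t^2 + 2*t - 8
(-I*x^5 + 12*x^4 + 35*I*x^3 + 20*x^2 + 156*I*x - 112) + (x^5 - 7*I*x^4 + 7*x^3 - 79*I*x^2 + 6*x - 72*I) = x^5 - I*x^5 + 12*x^4 - 7*I*x^4 + 7*x^3 + 35*I*x^3 + 20*x^2 - 79*I*x^2 + 6*x + 156*I*x - 112 - 72*I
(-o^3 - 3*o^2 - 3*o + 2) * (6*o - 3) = -6*o^4 - 15*o^3 - 9*o^2 + 21*o - 6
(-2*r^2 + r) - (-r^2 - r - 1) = -r^2 + 2*r + 1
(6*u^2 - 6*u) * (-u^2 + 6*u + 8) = -6*u^4 + 42*u^3 + 12*u^2 - 48*u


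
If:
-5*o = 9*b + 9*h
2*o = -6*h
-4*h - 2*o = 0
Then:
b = 0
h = 0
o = 0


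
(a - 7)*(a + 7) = a^2 - 49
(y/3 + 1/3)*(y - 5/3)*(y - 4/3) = y^3/3 - 2*y^2/3 - 7*y/27 + 20/27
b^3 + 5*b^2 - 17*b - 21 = (b - 3)*(b + 1)*(b + 7)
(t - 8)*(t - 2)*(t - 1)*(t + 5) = t^4 - 6*t^3 - 29*t^2 + 114*t - 80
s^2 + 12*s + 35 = (s + 5)*(s + 7)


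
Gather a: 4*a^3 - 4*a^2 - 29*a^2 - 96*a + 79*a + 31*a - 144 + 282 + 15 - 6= 4*a^3 - 33*a^2 + 14*a + 147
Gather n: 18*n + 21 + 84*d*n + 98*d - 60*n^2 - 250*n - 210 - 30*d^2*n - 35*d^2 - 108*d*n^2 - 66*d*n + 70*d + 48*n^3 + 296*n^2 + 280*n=-35*d^2 + 168*d + 48*n^3 + n^2*(236 - 108*d) + n*(-30*d^2 + 18*d + 48) - 189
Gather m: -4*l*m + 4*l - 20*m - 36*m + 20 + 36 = 4*l + m*(-4*l - 56) + 56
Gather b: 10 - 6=4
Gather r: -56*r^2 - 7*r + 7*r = -56*r^2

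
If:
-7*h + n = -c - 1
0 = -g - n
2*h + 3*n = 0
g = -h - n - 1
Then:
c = -26/3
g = -2/3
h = -1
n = 2/3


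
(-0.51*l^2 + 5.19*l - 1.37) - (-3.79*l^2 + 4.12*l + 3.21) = 3.28*l^2 + 1.07*l - 4.58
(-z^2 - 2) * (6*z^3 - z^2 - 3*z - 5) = -6*z^5 + z^4 - 9*z^3 + 7*z^2 + 6*z + 10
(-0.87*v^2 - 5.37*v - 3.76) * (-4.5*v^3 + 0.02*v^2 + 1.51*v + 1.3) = 3.915*v^5 + 24.1476*v^4 + 15.4989*v^3 - 9.3149*v^2 - 12.6586*v - 4.888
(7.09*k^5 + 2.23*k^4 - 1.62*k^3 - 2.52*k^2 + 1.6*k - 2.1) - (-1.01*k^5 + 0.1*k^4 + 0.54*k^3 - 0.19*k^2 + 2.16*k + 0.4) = 8.1*k^5 + 2.13*k^4 - 2.16*k^3 - 2.33*k^2 - 0.56*k - 2.5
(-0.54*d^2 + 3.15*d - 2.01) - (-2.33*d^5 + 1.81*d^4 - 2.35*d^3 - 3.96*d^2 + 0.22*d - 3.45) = 2.33*d^5 - 1.81*d^4 + 2.35*d^3 + 3.42*d^2 + 2.93*d + 1.44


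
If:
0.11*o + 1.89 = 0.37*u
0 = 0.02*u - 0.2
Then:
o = 16.45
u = 10.00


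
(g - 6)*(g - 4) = g^2 - 10*g + 24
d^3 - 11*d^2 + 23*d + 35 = (d - 7)*(d - 5)*(d + 1)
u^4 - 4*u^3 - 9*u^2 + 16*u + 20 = (u - 5)*(u - 2)*(u + 1)*(u + 2)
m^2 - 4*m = m*(m - 4)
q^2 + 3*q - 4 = (q - 1)*(q + 4)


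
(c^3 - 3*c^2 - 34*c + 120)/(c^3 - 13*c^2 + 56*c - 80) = (c + 6)/(c - 4)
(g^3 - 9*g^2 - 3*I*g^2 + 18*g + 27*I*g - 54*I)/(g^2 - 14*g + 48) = (g^2 - 3*g*(1 + I) + 9*I)/(g - 8)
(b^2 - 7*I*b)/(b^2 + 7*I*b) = (b - 7*I)/(b + 7*I)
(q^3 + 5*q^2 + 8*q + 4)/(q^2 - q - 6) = (q^2 + 3*q + 2)/(q - 3)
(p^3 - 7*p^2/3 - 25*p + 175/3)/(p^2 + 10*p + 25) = (3*p^2 - 22*p + 35)/(3*(p + 5))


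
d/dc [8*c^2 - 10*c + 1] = 16*c - 10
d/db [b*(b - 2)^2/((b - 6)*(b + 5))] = (b^4 - 2*b^3 - 90*b^2 + 240*b - 120)/(b^4 - 2*b^3 - 59*b^2 + 60*b + 900)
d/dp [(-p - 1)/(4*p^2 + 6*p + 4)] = (2*p^2 + 4*p + 1)/(2*(4*p^4 + 12*p^3 + 17*p^2 + 12*p + 4))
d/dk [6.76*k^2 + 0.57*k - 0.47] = 13.52*k + 0.57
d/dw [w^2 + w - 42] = 2*w + 1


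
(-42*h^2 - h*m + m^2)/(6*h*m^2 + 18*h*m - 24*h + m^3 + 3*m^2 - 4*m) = (-7*h + m)/(m^2 + 3*m - 4)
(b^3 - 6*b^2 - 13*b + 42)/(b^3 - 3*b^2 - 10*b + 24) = (b - 7)/(b - 4)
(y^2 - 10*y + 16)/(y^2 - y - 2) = (y - 8)/(y + 1)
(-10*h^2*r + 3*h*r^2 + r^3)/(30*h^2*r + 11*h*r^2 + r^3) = (-2*h + r)/(6*h + r)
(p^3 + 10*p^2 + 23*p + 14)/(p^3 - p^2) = (p^3 + 10*p^2 + 23*p + 14)/(p^2*(p - 1))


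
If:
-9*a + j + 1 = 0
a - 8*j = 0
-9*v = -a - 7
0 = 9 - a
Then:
No Solution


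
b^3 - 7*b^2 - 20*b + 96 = (b - 8)*(b - 3)*(b + 4)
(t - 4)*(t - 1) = t^2 - 5*t + 4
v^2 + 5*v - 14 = (v - 2)*(v + 7)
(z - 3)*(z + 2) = z^2 - z - 6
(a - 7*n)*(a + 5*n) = a^2 - 2*a*n - 35*n^2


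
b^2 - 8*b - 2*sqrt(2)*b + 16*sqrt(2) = (b - 8)*(b - 2*sqrt(2))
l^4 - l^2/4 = l^2*(l - 1/2)*(l + 1/2)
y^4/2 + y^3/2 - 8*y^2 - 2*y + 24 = (y/2 + 1)*(y - 3)*(y - 2)*(y + 4)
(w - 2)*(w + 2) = w^2 - 4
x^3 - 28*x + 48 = (x - 4)*(x - 2)*(x + 6)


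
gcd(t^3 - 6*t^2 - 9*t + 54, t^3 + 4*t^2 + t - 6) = t + 3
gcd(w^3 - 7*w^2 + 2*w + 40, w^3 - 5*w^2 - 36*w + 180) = w - 5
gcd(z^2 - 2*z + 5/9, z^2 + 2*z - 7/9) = z - 1/3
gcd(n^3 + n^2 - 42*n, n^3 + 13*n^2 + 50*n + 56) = n + 7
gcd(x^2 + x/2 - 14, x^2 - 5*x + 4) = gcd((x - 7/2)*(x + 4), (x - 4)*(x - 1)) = 1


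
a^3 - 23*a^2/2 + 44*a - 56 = (a - 4)^2*(a - 7/2)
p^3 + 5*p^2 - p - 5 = (p - 1)*(p + 1)*(p + 5)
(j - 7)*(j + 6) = j^2 - j - 42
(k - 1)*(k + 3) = k^2 + 2*k - 3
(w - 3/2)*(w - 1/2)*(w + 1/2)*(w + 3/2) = w^4 - 5*w^2/2 + 9/16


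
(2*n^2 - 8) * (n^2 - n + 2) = 2*n^4 - 2*n^3 - 4*n^2 + 8*n - 16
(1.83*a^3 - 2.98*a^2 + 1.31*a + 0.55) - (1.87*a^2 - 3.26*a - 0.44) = 1.83*a^3 - 4.85*a^2 + 4.57*a + 0.99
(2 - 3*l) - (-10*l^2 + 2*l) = 10*l^2 - 5*l + 2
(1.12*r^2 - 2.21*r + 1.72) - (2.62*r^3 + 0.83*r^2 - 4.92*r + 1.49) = -2.62*r^3 + 0.29*r^2 + 2.71*r + 0.23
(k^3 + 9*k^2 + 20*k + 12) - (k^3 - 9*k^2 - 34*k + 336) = 18*k^2 + 54*k - 324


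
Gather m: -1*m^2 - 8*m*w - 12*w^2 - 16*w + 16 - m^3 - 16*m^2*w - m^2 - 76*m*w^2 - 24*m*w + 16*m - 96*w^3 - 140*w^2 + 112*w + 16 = -m^3 + m^2*(-16*w - 2) + m*(-76*w^2 - 32*w + 16) - 96*w^3 - 152*w^2 + 96*w + 32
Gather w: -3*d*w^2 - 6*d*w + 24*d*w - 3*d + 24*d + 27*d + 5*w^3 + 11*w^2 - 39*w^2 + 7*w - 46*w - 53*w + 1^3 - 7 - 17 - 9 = 48*d + 5*w^3 + w^2*(-3*d - 28) + w*(18*d - 92) - 32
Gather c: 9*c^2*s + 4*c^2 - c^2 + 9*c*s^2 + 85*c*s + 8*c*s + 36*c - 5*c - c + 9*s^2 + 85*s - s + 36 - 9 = c^2*(9*s + 3) + c*(9*s^2 + 93*s + 30) + 9*s^2 + 84*s + 27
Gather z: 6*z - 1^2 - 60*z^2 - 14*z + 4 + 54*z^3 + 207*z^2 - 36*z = 54*z^3 + 147*z^2 - 44*z + 3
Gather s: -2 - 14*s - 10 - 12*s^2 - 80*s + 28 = -12*s^2 - 94*s + 16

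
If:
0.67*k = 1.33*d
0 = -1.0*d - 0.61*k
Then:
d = 0.00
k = 0.00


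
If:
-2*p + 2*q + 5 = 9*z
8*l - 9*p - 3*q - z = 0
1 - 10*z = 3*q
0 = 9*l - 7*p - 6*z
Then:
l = 1696/1949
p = 1770/1949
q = -947/1949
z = 479/1949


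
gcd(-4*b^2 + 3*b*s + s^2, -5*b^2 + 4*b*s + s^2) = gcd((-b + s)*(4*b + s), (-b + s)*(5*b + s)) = -b + s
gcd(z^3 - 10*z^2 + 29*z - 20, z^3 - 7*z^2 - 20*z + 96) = 1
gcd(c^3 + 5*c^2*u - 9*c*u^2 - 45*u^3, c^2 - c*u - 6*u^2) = -c + 3*u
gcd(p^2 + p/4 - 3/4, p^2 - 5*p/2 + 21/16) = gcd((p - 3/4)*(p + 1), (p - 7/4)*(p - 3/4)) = p - 3/4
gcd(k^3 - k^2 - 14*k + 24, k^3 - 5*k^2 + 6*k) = k^2 - 5*k + 6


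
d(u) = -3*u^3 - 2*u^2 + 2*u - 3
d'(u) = -9*u^2 - 4*u + 2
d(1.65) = -18.62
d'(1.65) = -29.10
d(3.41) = -138.39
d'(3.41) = -116.29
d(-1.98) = 8.49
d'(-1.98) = -25.36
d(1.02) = -6.22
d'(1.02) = -11.44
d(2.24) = -42.27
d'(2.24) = -52.12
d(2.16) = -38.24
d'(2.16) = -48.63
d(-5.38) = 395.51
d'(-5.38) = -236.98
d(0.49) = -2.85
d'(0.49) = -2.12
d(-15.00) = 9642.00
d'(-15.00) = -1963.00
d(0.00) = -3.00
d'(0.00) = 2.00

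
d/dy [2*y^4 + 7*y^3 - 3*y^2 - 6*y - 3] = 8*y^3 + 21*y^2 - 6*y - 6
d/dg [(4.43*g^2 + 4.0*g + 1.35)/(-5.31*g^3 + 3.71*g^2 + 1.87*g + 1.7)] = (23.5233*g^4 + 42.48*g^3 + 14.9496*g^2 + 5.045*g + 4.2755)/(28.1961*g^6 - 39.4002*g^5 - 6.0953*g^4 - 4.1786*g^3 + 16.1109*g^2 + 6.358*g + 2.89)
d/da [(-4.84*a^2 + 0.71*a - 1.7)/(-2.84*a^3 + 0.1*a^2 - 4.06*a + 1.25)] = (-13.7456*a^4 + 4.0328*a^3 + 5.09539999999999*a^2 - 11.76*a - 6.0145)/(8.0656*a^6 - 0.568*a^5 + 23.0708*a^4 - 7.912*a^3 + 16.7336*a^2 - 10.15*a + 1.5625)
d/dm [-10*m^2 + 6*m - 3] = 6 - 20*m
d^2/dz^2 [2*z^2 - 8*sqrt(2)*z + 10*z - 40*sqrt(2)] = 4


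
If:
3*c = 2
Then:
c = 2/3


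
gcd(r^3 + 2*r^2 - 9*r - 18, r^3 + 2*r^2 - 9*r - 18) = r^3 + 2*r^2 - 9*r - 18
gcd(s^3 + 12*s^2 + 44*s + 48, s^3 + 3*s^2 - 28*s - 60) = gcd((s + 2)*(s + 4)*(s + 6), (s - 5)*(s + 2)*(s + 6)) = s^2 + 8*s + 12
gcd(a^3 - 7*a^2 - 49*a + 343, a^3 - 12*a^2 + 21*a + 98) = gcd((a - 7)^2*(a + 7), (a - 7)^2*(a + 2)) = a^2 - 14*a + 49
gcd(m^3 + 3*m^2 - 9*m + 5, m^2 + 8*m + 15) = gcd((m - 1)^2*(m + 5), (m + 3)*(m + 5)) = m + 5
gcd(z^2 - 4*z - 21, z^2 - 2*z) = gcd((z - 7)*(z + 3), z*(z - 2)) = 1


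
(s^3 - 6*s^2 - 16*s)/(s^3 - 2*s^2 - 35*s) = (-s^2 + 6*s + 16)/(-s^2 + 2*s + 35)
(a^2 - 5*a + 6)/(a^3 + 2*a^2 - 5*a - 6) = (a - 3)/(a^2 + 4*a + 3)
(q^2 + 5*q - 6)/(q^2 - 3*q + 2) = (q + 6)/(q - 2)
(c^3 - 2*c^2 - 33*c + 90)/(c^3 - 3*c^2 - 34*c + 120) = (c - 3)/(c - 4)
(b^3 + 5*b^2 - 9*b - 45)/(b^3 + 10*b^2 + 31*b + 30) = (b - 3)/(b + 2)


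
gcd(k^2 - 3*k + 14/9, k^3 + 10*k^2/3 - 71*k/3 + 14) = k - 2/3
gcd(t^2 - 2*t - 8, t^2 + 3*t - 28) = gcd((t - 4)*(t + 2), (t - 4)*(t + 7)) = t - 4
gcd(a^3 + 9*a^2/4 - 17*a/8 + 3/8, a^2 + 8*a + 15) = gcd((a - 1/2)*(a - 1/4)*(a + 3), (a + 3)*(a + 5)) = a + 3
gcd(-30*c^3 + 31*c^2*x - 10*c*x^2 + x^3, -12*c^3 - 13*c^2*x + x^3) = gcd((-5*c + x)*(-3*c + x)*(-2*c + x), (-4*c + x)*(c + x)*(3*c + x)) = 1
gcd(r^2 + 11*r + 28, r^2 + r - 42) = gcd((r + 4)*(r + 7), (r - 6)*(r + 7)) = r + 7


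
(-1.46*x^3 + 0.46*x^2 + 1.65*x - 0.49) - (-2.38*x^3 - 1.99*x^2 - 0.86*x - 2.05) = 0.92*x^3 + 2.45*x^2 + 2.51*x + 1.56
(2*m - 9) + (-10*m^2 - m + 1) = -10*m^2 + m - 8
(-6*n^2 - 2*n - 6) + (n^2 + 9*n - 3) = -5*n^2 + 7*n - 9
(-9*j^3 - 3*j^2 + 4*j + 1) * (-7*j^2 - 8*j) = 63*j^5 + 93*j^4 - 4*j^3 - 39*j^2 - 8*j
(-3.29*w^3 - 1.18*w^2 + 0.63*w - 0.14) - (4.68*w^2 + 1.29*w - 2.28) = -3.29*w^3 - 5.86*w^2 - 0.66*w + 2.14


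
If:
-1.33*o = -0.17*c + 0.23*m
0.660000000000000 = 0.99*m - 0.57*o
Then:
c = 8.60249554367201*o + 0.901960784313726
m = 0.575757575757576*o + 0.666666666666667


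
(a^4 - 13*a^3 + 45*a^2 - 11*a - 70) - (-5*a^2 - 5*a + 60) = a^4 - 13*a^3 + 50*a^2 - 6*a - 130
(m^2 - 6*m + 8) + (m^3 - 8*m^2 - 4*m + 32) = m^3 - 7*m^2 - 10*m + 40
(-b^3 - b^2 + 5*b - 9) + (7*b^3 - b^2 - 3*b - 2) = 6*b^3 - 2*b^2 + 2*b - 11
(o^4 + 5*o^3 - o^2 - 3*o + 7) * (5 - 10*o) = -10*o^5 - 45*o^4 + 35*o^3 + 25*o^2 - 85*o + 35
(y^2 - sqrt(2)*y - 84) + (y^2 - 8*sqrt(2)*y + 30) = 2*y^2 - 9*sqrt(2)*y - 54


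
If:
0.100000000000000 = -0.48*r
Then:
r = -0.21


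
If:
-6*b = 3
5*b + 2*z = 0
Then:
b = -1/2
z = 5/4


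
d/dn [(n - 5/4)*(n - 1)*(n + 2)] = 3*n^2 - n/2 - 13/4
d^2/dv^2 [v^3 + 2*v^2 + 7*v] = 6*v + 4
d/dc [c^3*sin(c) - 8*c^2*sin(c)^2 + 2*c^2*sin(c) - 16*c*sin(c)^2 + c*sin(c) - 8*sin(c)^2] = c^3*cos(c) + 3*c^2*sin(c) - 8*c^2*sin(2*c) + 2*c^2*cos(c) + 4*c*sin(c) - 8*c*sin(2*c) + c*cos(c) + 8*sqrt(2)*c*cos(2*c + pi/4) - 8*c + sin(c) + 8*sqrt(2)*cos(2*c + pi/4) - 8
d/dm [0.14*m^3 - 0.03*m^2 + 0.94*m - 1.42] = 0.42*m^2 - 0.06*m + 0.94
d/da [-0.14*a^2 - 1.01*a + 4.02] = -0.28*a - 1.01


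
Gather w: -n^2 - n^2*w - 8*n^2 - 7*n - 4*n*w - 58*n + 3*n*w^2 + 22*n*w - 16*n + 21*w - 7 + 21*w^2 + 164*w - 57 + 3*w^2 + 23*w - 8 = -9*n^2 - 81*n + w^2*(3*n + 24) + w*(-n^2 + 18*n + 208) - 72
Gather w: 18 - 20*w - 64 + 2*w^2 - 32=2*w^2 - 20*w - 78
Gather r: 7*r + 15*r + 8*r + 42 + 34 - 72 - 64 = 30*r - 60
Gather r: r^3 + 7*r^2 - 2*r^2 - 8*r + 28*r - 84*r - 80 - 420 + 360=r^3 + 5*r^2 - 64*r - 140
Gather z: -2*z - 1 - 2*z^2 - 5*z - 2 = -2*z^2 - 7*z - 3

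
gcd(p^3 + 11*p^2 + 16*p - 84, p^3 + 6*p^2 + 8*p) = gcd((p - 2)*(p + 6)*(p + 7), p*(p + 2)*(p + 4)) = 1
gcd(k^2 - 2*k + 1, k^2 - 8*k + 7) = k - 1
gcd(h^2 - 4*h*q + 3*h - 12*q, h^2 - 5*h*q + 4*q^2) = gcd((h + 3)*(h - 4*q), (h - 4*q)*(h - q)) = -h + 4*q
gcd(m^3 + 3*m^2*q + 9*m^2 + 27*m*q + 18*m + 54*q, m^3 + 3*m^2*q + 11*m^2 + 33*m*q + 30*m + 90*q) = m^2 + 3*m*q + 6*m + 18*q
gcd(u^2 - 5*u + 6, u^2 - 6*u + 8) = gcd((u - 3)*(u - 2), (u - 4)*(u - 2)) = u - 2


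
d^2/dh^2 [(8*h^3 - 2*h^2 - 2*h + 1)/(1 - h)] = 2*(-8*h^3 + 24*h^2 - 24*h + 3)/(h^3 - 3*h^2 + 3*h - 1)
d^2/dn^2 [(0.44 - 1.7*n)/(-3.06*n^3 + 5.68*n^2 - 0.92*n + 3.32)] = (95.50872*n^5 - 226.723968*n^4 + 222.481312*n^3 + 114.642816*n^2 - 205.372224*n + 26.234816)/(28.652616*n^9 - 159.555744*n^8 + 322.012368*n^7 - 372.453904*n^6 + 443.039712*n^5 - 391.834944*n^4 + 206.058272*n^3 - 196.25184*n^2 + 30.421824*n - 36.594368)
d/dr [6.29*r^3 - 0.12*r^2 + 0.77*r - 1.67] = 18.87*r^2 - 0.24*r + 0.77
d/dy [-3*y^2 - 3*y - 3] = -6*y - 3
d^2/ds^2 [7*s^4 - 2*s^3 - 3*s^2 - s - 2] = 84*s^2 - 12*s - 6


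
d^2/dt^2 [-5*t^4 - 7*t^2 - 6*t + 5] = -60*t^2 - 14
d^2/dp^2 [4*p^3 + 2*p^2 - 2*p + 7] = 24*p + 4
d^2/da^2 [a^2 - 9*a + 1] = 2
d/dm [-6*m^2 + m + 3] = 1 - 12*m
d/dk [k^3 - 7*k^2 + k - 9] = 3*k^2 - 14*k + 1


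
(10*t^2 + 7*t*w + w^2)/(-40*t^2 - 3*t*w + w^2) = (-2*t - w)/(8*t - w)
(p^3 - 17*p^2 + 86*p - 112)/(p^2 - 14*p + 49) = (p^2 - 10*p + 16)/(p - 7)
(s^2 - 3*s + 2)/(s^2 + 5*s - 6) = (s - 2)/(s + 6)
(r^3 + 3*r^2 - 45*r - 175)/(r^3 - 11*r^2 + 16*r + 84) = (r^2 + 10*r + 25)/(r^2 - 4*r - 12)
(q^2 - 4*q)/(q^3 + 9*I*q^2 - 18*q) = (q - 4)/(q^2 + 9*I*q - 18)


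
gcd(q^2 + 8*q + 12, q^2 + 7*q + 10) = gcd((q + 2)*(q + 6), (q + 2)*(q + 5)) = q + 2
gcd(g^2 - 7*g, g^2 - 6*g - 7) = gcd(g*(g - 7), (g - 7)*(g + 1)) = g - 7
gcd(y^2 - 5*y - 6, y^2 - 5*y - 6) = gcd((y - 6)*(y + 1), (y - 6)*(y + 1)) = y^2 - 5*y - 6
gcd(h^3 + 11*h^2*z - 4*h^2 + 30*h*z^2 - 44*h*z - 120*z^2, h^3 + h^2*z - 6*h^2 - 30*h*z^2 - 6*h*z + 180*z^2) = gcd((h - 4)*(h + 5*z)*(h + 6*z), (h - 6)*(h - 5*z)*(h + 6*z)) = h + 6*z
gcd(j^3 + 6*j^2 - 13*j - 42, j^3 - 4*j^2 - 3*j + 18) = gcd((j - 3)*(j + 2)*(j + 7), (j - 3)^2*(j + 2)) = j^2 - j - 6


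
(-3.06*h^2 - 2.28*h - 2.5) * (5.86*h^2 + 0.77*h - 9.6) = -17.9316*h^4 - 15.717*h^3 + 12.9704*h^2 + 19.963*h + 24.0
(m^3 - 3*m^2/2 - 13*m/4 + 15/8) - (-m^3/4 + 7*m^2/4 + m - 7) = 5*m^3/4 - 13*m^2/4 - 17*m/4 + 71/8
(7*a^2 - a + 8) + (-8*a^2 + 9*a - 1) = -a^2 + 8*a + 7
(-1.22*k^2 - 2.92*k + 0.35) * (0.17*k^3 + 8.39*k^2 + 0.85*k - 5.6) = -0.2074*k^5 - 10.7322*k^4 - 25.4763*k^3 + 7.2865*k^2 + 16.6495*k - 1.96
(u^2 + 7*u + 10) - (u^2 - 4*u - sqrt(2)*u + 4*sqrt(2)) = sqrt(2)*u + 11*u - 4*sqrt(2) + 10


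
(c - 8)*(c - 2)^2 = c^3 - 12*c^2 + 36*c - 32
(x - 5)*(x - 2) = x^2 - 7*x + 10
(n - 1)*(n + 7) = n^2 + 6*n - 7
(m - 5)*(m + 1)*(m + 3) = m^3 - m^2 - 17*m - 15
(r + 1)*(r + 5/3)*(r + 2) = r^3 + 14*r^2/3 + 7*r + 10/3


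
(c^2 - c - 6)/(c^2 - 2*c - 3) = (c + 2)/(c + 1)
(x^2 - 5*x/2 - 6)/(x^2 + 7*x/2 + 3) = (x - 4)/(x + 2)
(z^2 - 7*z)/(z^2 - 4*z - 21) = z/(z + 3)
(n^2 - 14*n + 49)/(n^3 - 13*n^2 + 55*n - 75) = (n^2 - 14*n + 49)/(n^3 - 13*n^2 + 55*n - 75)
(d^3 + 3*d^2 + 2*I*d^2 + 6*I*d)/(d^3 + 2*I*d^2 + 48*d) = (d^2 + d*(3 + 2*I) + 6*I)/(d^2 + 2*I*d + 48)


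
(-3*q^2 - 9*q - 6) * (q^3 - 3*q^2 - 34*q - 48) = -3*q^5 + 123*q^3 + 468*q^2 + 636*q + 288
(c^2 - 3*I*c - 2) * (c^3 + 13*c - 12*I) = c^5 - 3*I*c^4 + 11*c^3 - 51*I*c^2 - 62*c + 24*I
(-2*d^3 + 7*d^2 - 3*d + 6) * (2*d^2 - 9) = -4*d^5 + 14*d^4 + 12*d^3 - 51*d^2 + 27*d - 54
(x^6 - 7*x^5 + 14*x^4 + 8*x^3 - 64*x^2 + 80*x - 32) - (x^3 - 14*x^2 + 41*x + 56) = x^6 - 7*x^5 + 14*x^4 + 7*x^3 - 50*x^2 + 39*x - 88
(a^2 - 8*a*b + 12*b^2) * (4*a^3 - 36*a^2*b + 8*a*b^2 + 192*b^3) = 4*a^5 - 68*a^4*b + 344*a^3*b^2 - 304*a^2*b^3 - 1440*a*b^4 + 2304*b^5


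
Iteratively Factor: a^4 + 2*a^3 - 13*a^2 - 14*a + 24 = (a - 1)*(a^3 + 3*a^2 - 10*a - 24) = (a - 1)*(a + 4)*(a^2 - a - 6) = (a - 1)*(a + 2)*(a + 4)*(a - 3)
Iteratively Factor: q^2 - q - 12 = (q + 3)*(q - 4)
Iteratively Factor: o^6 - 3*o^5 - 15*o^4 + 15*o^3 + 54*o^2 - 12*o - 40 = (o - 2)*(o^5 - o^4 - 17*o^3 - 19*o^2 + 16*o + 20) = (o - 2)*(o + 2)*(o^4 - 3*o^3 - 11*o^2 + 3*o + 10) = (o - 2)*(o - 1)*(o + 2)*(o^3 - 2*o^2 - 13*o - 10) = (o - 2)*(o - 1)*(o + 1)*(o + 2)*(o^2 - 3*o - 10) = (o - 5)*(o - 2)*(o - 1)*(o + 1)*(o + 2)*(o + 2)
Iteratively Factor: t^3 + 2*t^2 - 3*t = (t + 3)*(t^2 - t) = (t - 1)*(t + 3)*(t)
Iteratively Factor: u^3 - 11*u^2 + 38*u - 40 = (u - 5)*(u^2 - 6*u + 8) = (u - 5)*(u - 4)*(u - 2)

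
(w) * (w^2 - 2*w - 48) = w^3 - 2*w^2 - 48*w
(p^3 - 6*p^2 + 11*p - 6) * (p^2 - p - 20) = p^5 - 7*p^4 - 3*p^3 + 103*p^2 - 214*p + 120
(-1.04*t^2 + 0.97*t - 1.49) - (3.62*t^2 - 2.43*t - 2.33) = -4.66*t^2 + 3.4*t + 0.84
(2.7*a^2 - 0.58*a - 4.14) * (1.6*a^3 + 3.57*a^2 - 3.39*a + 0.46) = 4.32*a^5 + 8.711*a^4 - 17.8476*a^3 - 11.5716*a^2 + 13.7678*a - 1.9044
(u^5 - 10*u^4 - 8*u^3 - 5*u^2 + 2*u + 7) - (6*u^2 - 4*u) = u^5 - 10*u^4 - 8*u^3 - 11*u^2 + 6*u + 7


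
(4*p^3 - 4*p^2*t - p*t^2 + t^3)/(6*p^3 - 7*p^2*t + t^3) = (2*p + t)/(3*p + t)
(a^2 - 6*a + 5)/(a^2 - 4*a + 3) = (a - 5)/(a - 3)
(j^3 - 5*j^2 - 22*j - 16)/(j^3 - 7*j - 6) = (j - 8)/(j - 3)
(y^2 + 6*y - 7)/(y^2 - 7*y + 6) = (y + 7)/(y - 6)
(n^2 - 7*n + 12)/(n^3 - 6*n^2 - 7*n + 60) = (n - 3)/(n^2 - 2*n - 15)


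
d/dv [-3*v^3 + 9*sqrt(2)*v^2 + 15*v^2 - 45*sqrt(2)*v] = -9*v^2 + 18*sqrt(2)*v + 30*v - 45*sqrt(2)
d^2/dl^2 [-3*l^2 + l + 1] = -6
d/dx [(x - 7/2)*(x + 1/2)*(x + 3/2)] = 3*x^2 - 3*x - 25/4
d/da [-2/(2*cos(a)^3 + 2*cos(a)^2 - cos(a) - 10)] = 8*(-6*cos(a)^2 - 4*cos(a) + 1)*sin(a)/(-4*sin(a)^2 + cos(a) + cos(3*a) - 16)^2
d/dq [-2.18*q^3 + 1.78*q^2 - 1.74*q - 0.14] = -6.54*q^2 + 3.56*q - 1.74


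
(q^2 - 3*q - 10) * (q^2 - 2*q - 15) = q^4 - 5*q^3 - 19*q^2 + 65*q + 150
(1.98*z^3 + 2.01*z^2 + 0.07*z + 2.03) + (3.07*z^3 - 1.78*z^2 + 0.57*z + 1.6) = 5.05*z^3 + 0.23*z^2 + 0.64*z + 3.63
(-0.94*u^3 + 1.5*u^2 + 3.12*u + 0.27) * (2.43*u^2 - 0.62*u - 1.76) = -2.2842*u^5 + 4.2278*u^4 + 8.306*u^3 - 3.9183*u^2 - 5.6586*u - 0.4752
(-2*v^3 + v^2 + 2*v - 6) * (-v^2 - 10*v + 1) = 2*v^5 + 19*v^4 - 14*v^3 - 13*v^2 + 62*v - 6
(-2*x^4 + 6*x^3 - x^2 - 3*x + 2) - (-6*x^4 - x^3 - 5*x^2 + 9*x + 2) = 4*x^4 + 7*x^3 + 4*x^2 - 12*x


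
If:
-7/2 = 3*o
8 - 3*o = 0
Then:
No Solution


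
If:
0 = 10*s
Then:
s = 0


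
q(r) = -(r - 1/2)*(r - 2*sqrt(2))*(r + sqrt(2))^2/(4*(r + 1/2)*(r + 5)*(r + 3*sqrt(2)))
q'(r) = (r - 1/2)*(r - 2*sqrt(2))*(r + sqrt(2))^2/(4*(r + 1/2)*(r + 5)*(r + 3*sqrt(2))^2) - (r - 1/2)*(r - 2*sqrt(2))*(2*r + 2*sqrt(2))/(4*(r + 1/2)*(r + 5)*(r + 3*sqrt(2))) - (r - 1/2)*(r + sqrt(2))^2/(4*(r + 1/2)*(r + 5)*(r + 3*sqrt(2))) + (r - 1/2)*(r - 2*sqrt(2))*(r + sqrt(2))^2/(4*(r + 1/2)*(r + 5)^2*(r + 3*sqrt(2))) + (r - 1/2)*(r - 2*sqrt(2))*(r + sqrt(2))^2/(4*(r + 1/2)^2*(r + 5)*(r + 3*sqrt(2))) - (r - 2*sqrt(2))*(r + sqrt(2))^2/(4*(r + 1/2)*(r + 5)*(r + 3*sqrt(2)))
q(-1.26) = 0.01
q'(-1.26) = 0.06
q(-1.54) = 0.00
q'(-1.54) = -0.06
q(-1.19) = 0.01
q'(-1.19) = 0.10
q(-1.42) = 0.00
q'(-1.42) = 0.00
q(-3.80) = 23.14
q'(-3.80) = -92.81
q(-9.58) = 9.39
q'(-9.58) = 0.86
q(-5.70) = 45.77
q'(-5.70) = 71.49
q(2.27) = 0.03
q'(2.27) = -0.03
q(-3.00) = 2.06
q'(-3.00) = -5.41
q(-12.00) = 8.32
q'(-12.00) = 0.19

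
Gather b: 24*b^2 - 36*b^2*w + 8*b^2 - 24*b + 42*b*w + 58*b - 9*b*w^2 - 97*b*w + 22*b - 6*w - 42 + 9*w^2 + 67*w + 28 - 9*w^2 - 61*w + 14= b^2*(32 - 36*w) + b*(-9*w^2 - 55*w + 56)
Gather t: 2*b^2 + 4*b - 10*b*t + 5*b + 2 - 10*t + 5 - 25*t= 2*b^2 + 9*b + t*(-10*b - 35) + 7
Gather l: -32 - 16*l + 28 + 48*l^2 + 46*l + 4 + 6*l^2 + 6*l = 54*l^2 + 36*l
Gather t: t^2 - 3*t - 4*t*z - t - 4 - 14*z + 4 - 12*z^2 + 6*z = t^2 + t*(-4*z - 4) - 12*z^2 - 8*z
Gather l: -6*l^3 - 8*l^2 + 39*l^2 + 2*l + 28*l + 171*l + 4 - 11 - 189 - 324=-6*l^3 + 31*l^2 + 201*l - 520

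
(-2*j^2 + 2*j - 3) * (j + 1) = -2*j^3 - j - 3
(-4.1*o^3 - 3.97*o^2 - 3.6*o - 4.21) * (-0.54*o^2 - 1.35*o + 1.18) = 2.214*o^5 + 7.6788*o^4 + 2.4655*o^3 + 2.4488*o^2 + 1.4355*o - 4.9678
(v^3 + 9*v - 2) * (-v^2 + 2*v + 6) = -v^5 + 2*v^4 - 3*v^3 + 20*v^2 + 50*v - 12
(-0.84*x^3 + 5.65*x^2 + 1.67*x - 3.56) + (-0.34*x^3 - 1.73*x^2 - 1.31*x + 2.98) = -1.18*x^3 + 3.92*x^2 + 0.36*x - 0.58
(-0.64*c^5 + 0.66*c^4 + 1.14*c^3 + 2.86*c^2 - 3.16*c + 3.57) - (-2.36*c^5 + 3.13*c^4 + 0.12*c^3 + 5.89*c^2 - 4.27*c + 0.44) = 1.72*c^5 - 2.47*c^4 + 1.02*c^3 - 3.03*c^2 + 1.11*c + 3.13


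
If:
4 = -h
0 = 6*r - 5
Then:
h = -4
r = 5/6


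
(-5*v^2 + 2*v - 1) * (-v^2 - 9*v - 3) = 5*v^4 + 43*v^3 - 2*v^2 + 3*v + 3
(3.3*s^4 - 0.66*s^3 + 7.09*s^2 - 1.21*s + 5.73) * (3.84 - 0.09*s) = -0.297*s^5 + 12.7314*s^4 - 3.1725*s^3 + 27.3345*s^2 - 5.1621*s + 22.0032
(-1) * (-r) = r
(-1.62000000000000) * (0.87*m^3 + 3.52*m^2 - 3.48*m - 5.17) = -1.4094*m^3 - 5.7024*m^2 + 5.6376*m + 8.3754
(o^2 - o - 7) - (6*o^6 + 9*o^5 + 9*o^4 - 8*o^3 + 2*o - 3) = -6*o^6 - 9*o^5 - 9*o^4 + 8*o^3 + o^2 - 3*o - 4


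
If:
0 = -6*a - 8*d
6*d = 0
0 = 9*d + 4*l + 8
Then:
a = 0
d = 0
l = -2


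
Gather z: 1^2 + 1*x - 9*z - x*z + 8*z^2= x + 8*z^2 + z*(-x - 9) + 1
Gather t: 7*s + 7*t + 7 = 7*s + 7*t + 7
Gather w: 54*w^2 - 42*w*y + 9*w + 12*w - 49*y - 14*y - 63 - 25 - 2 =54*w^2 + w*(21 - 42*y) - 63*y - 90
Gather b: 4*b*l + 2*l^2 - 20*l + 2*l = 4*b*l + 2*l^2 - 18*l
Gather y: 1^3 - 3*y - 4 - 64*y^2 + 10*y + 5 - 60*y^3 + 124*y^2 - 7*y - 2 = -60*y^3 + 60*y^2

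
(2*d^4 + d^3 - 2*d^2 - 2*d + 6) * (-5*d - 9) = -10*d^5 - 23*d^4 + d^3 + 28*d^2 - 12*d - 54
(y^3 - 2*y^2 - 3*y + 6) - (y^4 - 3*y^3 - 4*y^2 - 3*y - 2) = -y^4 + 4*y^3 + 2*y^2 + 8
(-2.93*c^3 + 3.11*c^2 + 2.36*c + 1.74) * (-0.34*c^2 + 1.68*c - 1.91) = 0.9962*c^5 - 5.9798*c^4 + 10.0187*c^3 - 2.5669*c^2 - 1.5844*c - 3.3234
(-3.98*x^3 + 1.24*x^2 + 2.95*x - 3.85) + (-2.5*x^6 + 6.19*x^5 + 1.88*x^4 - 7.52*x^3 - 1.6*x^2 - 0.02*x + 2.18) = -2.5*x^6 + 6.19*x^5 + 1.88*x^4 - 11.5*x^3 - 0.36*x^2 + 2.93*x - 1.67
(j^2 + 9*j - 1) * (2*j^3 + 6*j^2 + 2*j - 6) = 2*j^5 + 24*j^4 + 54*j^3 + 6*j^2 - 56*j + 6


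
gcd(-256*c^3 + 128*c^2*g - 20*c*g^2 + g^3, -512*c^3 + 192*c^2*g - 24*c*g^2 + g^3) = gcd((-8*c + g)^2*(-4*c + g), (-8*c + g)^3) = 64*c^2 - 16*c*g + g^2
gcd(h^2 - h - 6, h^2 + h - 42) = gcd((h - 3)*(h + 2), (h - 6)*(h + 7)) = 1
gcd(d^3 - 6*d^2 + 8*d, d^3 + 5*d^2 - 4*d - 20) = d - 2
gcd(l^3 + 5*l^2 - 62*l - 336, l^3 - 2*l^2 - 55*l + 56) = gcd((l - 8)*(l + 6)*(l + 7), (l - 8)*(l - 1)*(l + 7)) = l^2 - l - 56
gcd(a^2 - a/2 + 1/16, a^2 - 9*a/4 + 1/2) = a - 1/4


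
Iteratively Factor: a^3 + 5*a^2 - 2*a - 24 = (a + 4)*(a^2 + a - 6) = (a + 3)*(a + 4)*(a - 2)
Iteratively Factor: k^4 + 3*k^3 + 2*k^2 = (k + 1)*(k^3 + 2*k^2) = k*(k + 1)*(k^2 + 2*k) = k*(k + 1)*(k + 2)*(k)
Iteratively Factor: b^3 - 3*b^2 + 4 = (b - 2)*(b^2 - b - 2) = (b - 2)^2*(b + 1)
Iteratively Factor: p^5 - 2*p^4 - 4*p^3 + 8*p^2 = (p - 2)*(p^4 - 4*p^2) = p*(p - 2)*(p^3 - 4*p) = p*(p - 2)^2*(p^2 + 2*p) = p^2*(p - 2)^2*(p + 2)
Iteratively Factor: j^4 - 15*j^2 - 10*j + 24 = (j + 3)*(j^3 - 3*j^2 - 6*j + 8) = (j - 4)*(j + 3)*(j^2 + j - 2) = (j - 4)*(j + 2)*(j + 3)*(j - 1)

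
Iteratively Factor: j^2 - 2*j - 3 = (j + 1)*(j - 3)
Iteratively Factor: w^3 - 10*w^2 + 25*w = (w)*(w^2 - 10*w + 25) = w*(w - 5)*(w - 5)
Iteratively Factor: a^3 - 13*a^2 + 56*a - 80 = (a - 4)*(a^2 - 9*a + 20) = (a - 4)^2*(a - 5)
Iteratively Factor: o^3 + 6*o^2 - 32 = (o - 2)*(o^2 + 8*o + 16) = (o - 2)*(o + 4)*(o + 4)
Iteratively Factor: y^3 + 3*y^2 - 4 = (y - 1)*(y^2 + 4*y + 4) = (y - 1)*(y + 2)*(y + 2)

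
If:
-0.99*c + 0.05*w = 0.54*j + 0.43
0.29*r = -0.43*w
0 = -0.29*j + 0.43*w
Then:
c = -0.758272378962034*w - 0.434343434343434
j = 1.48275862068966*w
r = -1.48275862068966*w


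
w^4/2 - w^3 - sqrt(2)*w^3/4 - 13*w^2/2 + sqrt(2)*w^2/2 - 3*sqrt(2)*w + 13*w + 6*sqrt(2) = (w/2 + sqrt(2))*(w - 2)*(w - 3*sqrt(2))*(w + sqrt(2)/2)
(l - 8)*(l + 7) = l^2 - l - 56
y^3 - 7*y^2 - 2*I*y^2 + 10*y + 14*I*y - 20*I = (y - 5)*(y - 2)*(y - 2*I)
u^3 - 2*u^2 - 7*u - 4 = (u - 4)*(u + 1)^2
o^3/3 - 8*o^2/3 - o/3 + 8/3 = (o/3 + 1/3)*(o - 8)*(o - 1)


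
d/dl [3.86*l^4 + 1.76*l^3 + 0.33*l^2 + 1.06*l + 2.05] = 15.44*l^3 + 5.28*l^2 + 0.66*l + 1.06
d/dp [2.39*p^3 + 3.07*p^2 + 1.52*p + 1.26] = 7.17*p^2 + 6.14*p + 1.52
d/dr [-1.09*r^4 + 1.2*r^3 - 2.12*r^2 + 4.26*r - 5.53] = -4.36*r^3 + 3.6*r^2 - 4.24*r + 4.26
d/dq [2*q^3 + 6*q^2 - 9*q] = 6*q^2 + 12*q - 9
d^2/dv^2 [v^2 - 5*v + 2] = 2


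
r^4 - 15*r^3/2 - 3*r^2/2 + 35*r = r*(r - 7)*(r - 5/2)*(r + 2)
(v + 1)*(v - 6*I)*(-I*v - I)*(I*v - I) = v^4 + v^3 - 6*I*v^3 - v^2 - 6*I*v^2 - v + 6*I*v + 6*I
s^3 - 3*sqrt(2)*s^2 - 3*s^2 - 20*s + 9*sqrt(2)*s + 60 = (s - 3)*(s - 5*sqrt(2))*(s + 2*sqrt(2))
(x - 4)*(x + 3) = x^2 - x - 12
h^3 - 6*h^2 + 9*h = h*(h - 3)^2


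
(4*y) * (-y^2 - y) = -4*y^3 - 4*y^2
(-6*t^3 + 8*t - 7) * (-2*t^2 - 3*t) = 12*t^5 + 18*t^4 - 16*t^3 - 10*t^2 + 21*t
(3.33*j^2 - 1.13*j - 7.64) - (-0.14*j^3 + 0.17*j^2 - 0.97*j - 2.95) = 0.14*j^3 + 3.16*j^2 - 0.16*j - 4.69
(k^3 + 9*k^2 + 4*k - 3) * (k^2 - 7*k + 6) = k^5 + 2*k^4 - 53*k^3 + 23*k^2 + 45*k - 18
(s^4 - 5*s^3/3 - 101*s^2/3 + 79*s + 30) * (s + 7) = s^5 + 16*s^4/3 - 136*s^3/3 - 470*s^2/3 + 583*s + 210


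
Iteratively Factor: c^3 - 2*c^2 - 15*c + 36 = (c - 3)*(c^2 + c - 12) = (c - 3)^2*(c + 4)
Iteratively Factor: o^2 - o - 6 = (o + 2)*(o - 3)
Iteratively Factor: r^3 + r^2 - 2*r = (r)*(r^2 + r - 2) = r*(r - 1)*(r + 2)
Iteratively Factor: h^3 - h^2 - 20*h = (h)*(h^2 - h - 20) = h*(h - 5)*(h + 4)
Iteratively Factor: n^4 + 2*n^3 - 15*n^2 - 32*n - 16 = (n - 4)*(n^3 + 6*n^2 + 9*n + 4) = (n - 4)*(n + 1)*(n^2 + 5*n + 4) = (n - 4)*(n + 1)*(n + 4)*(n + 1)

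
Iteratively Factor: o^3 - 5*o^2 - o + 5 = (o + 1)*(o^2 - 6*o + 5) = (o - 1)*(o + 1)*(o - 5)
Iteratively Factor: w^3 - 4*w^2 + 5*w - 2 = (w - 2)*(w^2 - 2*w + 1) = (w - 2)*(w - 1)*(w - 1)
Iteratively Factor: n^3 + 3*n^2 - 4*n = (n + 4)*(n^2 - n) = (n - 1)*(n + 4)*(n)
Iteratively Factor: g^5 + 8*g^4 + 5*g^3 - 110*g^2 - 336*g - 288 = (g + 2)*(g^4 + 6*g^3 - 7*g^2 - 96*g - 144) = (g + 2)*(g + 3)*(g^3 + 3*g^2 - 16*g - 48) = (g - 4)*(g + 2)*(g + 3)*(g^2 + 7*g + 12) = (g - 4)*(g + 2)*(g + 3)^2*(g + 4)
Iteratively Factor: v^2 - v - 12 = (v + 3)*(v - 4)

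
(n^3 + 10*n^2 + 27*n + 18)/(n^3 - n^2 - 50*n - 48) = (n + 3)/(n - 8)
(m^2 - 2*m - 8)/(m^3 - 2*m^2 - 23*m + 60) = (m + 2)/(m^2 + 2*m - 15)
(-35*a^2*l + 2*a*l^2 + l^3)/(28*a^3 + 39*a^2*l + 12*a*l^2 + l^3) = l*(-5*a + l)/(4*a^2 + 5*a*l + l^2)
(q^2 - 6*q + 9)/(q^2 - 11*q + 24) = (q - 3)/(q - 8)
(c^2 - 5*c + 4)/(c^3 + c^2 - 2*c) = (c - 4)/(c*(c + 2))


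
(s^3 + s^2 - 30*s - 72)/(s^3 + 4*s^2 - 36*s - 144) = (s + 3)/(s + 6)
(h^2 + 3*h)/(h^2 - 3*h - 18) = h/(h - 6)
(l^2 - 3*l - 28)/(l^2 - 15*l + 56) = (l + 4)/(l - 8)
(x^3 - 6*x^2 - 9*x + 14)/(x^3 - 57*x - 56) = (-x^3 + 6*x^2 + 9*x - 14)/(-x^3 + 57*x + 56)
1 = 1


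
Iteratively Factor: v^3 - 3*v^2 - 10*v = (v - 5)*(v^2 + 2*v) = v*(v - 5)*(v + 2)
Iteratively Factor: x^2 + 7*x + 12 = (x + 4)*(x + 3)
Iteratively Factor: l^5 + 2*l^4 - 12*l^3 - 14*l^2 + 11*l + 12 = (l - 1)*(l^4 + 3*l^3 - 9*l^2 - 23*l - 12) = (l - 1)*(l + 4)*(l^3 - l^2 - 5*l - 3) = (l - 3)*(l - 1)*(l + 4)*(l^2 + 2*l + 1) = (l - 3)*(l - 1)*(l + 1)*(l + 4)*(l + 1)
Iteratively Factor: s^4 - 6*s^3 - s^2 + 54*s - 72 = (s + 3)*(s^3 - 9*s^2 + 26*s - 24) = (s - 4)*(s + 3)*(s^2 - 5*s + 6) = (s - 4)*(s - 2)*(s + 3)*(s - 3)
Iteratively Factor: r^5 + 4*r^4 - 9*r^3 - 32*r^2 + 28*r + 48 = (r - 2)*(r^4 + 6*r^3 + 3*r^2 - 26*r - 24) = (r - 2)*(r + 4)*(r^3 + 2*r^2 - 5*r - 6) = (r - 2)*(r + 1)*(r + 4)*(r^2 + r - 6) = (r - 2)^2*(r + 1)*(r + 4)*(r + 3)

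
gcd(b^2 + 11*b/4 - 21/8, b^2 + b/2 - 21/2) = b + 7/2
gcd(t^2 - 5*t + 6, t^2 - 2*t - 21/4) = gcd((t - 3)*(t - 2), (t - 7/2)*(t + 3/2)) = 1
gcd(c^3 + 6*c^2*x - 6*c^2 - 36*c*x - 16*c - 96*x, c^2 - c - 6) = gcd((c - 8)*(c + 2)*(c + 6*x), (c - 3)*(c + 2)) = c + 2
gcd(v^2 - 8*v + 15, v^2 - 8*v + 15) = v^2 - 8*v + 15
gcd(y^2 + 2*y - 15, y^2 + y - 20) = y + 5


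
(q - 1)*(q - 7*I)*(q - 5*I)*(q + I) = q^4 - q^3 - 11*I*q^3 - 23*q^2 + 11*I*q^2 + 23*q - 35*I*q + 35*I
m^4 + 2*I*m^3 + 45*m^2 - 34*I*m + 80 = (m - 5*I)*(m - 2*I)*(m + I)*(m + 8*I)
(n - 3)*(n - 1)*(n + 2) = n^3 - 2*n^2 - 5*n + 6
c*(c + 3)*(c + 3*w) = c^3 + 3*c^2*w + 3*c^2 + 9*c*w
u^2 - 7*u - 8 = (u - 8)*(u + 1)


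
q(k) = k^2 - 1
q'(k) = 2*k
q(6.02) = 35.24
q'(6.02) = 12.04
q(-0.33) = -0.89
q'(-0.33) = -0.66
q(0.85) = -0.28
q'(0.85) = 1.70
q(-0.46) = -0.79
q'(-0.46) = -0.92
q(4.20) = 16.64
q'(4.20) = 8.40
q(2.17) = 3.71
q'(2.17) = 4.34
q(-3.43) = 10.76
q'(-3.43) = -6.86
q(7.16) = 50.27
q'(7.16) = 14.32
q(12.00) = 143.00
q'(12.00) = 24.00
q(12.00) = 143.00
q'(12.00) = 24.00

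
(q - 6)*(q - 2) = q^2 - 8*q + 12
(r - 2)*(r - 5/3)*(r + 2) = r^3 - 5*r^2/3 - 4*r + 20/3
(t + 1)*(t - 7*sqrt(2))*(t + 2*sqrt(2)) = t^3 - 5*sqrt(2)*t^2 + t^2 - 28*t - 5*sqrt(2)*t - 28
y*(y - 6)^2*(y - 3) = y^4 - 15*y^3 + 72*y^2 - 108*y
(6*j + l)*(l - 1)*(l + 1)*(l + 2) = 6*j*l^3 + 12*j*l^2 - 6*j*l - 12*j + l^4 + 2*l^3 - l^2 - 2*l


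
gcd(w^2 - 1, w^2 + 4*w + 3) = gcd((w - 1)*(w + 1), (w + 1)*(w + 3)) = w + 1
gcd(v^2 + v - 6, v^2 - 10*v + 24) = 1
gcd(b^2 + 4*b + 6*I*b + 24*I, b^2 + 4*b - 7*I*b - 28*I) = b + 4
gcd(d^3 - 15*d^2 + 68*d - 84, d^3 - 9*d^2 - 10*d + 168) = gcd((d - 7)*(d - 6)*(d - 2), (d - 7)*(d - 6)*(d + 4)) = d^2 - 13*d + 42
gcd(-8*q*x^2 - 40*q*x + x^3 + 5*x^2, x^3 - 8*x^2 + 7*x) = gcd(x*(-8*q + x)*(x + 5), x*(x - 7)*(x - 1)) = x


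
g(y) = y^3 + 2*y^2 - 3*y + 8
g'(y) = 3*y^2 + 4*y - 3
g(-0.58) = 10.22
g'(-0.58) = -4.31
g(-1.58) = 13.79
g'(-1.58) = -1.83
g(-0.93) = 11.72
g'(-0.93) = -4.13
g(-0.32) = 9.13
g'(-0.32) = -3.97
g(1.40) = 10.46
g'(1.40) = 8.48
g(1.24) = 9.26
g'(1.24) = 6.57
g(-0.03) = 8.09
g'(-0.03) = -3.12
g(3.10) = 47.71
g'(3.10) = 38.23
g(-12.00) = -1396.00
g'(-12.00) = 381.00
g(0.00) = 8.00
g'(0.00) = -3.00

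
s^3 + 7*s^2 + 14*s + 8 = (s + 1)*(s + 2)*(s + 4)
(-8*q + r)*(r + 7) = -8*q*r - 56*q + r^2 + 7*r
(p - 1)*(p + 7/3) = p^2 + 4*p/3 - 7/3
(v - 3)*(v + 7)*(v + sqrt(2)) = v^3 + sqrt(2)*v^2 + 4*v^2 - 21*v + 4*sqrt(2)*v - 21*sqrt(2)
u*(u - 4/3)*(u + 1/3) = u^3 - u^2 - 4*u/9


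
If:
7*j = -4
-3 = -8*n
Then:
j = -4/7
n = 3/8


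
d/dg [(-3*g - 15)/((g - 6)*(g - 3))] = 3*(g^2 + 10*g - 63)/(g^4 - 18*g^3 + 117*g^2 - 324*g + 324)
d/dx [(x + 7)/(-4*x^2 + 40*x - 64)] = (-x^2 + 10*x + 2*(x - 5)*(x + 7) - 16)/(4*(x^2 - 10*x + 16)^2)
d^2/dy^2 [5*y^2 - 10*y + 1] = 10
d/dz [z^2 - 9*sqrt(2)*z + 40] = 2*z - 9*sqrt(2)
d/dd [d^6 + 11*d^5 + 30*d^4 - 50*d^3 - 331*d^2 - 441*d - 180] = 6*d^5 + 55*d^4 + 120*d^3 - 150*d^2 - 662*d - 441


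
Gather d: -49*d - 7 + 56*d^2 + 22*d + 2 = 56*d^2 - 27*d - 5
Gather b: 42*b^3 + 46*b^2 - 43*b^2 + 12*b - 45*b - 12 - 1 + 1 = 42*b^3 + 3*b^2 - 33*b - 12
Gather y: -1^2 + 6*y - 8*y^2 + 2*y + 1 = -8*y^2 + 8*y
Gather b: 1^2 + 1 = 2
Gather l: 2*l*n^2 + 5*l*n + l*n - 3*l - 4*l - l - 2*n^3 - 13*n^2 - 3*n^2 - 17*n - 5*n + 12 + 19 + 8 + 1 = l*(2*n^2 + 6*n - 8) - 2*n^3 - 16*n^2 - 22*n + 40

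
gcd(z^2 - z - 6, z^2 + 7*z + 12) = 1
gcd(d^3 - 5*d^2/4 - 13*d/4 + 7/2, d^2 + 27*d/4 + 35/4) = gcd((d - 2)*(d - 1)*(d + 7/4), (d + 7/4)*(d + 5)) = d + 7/4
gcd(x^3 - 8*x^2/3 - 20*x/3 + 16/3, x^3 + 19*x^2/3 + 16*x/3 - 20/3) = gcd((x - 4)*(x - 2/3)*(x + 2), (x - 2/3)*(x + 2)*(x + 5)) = x^2 + 4*x/3 - 4/3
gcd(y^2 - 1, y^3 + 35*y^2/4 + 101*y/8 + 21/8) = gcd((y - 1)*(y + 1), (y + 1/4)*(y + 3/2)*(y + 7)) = 1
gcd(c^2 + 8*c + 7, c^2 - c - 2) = c + 1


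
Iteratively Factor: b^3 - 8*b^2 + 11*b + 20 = (b - 5)*(b^2 - 3*b - 4) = (b - 5)*(b - 4)*(b + 1)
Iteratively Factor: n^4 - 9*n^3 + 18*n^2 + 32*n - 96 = (n + 2)*(n^3 - 11*n^2 + 40*n - 48) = (n - 4)*(n + 2)*(n^2 - 7*n + 12) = (n - 4)*(n - 3)*(n + 2)*(n - 4)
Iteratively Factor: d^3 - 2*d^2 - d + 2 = (d + 1)*(d^2 - 3*d + 2) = (d - 1)*(d + 1)*(d - 2)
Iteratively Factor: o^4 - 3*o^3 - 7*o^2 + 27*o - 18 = (o - 2)*(o^3 - o^2 - 9*o + 9) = (o - 2)*(o + 3)*(o^2 - 4*o + 3) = (o - 3)*(o - 2)*(o + 3)*(o - 1)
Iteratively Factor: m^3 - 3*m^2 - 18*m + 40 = (m - 2)*(m^2 - m - 20) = (m - 5)*(m - 2)*(m + 4)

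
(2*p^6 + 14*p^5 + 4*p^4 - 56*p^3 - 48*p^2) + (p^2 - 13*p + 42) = 2*p^6 + 14*p^5 + 4*p^4 - 56*p^3 - 47*p^2 - 13*p + 42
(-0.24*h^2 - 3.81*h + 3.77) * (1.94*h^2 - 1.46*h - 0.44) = -0.4656*h^4 - 7.041*h^3 + 12.982*h^2 - 3.8278*h - 1.6588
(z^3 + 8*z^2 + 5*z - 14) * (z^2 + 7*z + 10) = z^5 + 15*z^4 + 71*z^3 + 101*z^2 - 48*z - 140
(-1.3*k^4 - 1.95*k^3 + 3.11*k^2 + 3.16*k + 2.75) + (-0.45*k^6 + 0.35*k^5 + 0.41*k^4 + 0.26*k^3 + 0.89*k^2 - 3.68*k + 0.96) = -0.45*k^6 + 0.35*k^5 - 0.89*k^4 - 1.69*k^3 + 4.0*k^2 - 0.52*k + 3.71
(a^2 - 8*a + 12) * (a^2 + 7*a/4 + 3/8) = a^4 - 25*a^3/4 - 13*a^2/8 + 18*a + 9/2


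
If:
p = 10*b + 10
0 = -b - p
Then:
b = -10/11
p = 10/11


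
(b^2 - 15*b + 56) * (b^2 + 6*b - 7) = b^4 - 9*b^3 - 41*b^2 + 441*b - 392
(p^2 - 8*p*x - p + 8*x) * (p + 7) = p^3 - 8*p^2*x + 6*p^2 - 48*p*x - 7*p + 56*x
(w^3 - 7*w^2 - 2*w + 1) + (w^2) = w^3 - 6*w^2 - 2*w + 1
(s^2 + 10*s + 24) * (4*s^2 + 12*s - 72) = 4*s^4 + 52*s^3 + 144*s^2 - 432*s - 1728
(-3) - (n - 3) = -n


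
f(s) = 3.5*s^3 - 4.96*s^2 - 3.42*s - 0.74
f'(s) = 10.5*s^2 - 9.92*s - 3.42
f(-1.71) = -26.90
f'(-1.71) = 44.25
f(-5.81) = -834.73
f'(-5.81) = 408.65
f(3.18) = 50.78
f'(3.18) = 71.21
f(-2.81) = -107.95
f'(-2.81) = 107.36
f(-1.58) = -21.52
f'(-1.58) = 38.47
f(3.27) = 57.42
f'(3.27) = 76.42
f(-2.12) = -49.13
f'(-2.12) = 64.80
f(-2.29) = -60.95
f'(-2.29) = 74.36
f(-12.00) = -6721.94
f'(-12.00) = 1627.62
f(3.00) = 38.86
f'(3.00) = 61.32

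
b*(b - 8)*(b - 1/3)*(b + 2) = b^4 - 19*b^3/3 - 14*b^2 + 16*b/3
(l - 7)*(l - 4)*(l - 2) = l^3 - 13*l^2 + 50*l - 56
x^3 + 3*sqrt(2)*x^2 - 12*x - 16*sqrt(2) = (x - 2*sqrt(2))*(x + sqrt(2))*(x + 4*sqrt(2))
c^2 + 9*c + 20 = (c + 4)*(c + 5)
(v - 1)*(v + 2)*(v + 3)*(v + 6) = v^4 + 10*v^3 + 25*v^2 - 36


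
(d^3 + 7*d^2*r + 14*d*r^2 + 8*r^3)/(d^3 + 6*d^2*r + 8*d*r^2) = (d + r)/d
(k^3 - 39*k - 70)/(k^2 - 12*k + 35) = (k^2 + 7*k + 10)/(k - 5)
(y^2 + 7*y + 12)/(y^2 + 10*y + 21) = (y + 4)/(y + 7)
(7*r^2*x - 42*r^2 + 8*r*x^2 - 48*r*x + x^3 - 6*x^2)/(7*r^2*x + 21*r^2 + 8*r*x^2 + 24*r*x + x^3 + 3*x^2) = (x - 6)/(x + 3)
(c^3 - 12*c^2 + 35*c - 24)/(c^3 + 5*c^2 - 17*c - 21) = (c^2 - 9*c + 8)/(c^2 + 8*c + 7)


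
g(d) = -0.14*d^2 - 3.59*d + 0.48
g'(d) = -0.28*d - 3.59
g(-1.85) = 6.64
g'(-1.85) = -3.07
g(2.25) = -8.31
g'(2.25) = -4.22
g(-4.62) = 14.08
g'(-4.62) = -2.30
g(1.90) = -6.85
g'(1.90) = -4.12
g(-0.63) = 2.69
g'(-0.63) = -3.41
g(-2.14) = 7.52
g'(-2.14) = -2.99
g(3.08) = -11.91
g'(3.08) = -4.45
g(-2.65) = 9.01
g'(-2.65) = -2.85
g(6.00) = -26.10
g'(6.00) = -5.27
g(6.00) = -26.10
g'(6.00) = -5.27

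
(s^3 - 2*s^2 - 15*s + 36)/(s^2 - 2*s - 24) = (s^2 - 6*s + 9)/(s - 6)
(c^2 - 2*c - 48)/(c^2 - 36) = (c - 8)/(c - 6)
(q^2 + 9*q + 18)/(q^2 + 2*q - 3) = (q + 6)/(q - 1)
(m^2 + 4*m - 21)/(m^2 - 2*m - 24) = (-m^2 - 4*m + 21)/(-m^2 + 2*m + 24)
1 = 1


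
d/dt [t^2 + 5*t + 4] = 2*t + 5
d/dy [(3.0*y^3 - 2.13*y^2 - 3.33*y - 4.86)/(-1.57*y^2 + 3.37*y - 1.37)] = (-4.71*y^4 + 20.22*y^3 - 24.7362*y^2 - 9.4242*y + 20.9403)/(2.4649*y^4 - 10.5818*y^3 + 15.6587*y^2 - 9.2338*y + 1.8769)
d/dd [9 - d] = -1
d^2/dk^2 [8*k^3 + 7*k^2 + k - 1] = 48*k + 14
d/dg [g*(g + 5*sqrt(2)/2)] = 2*g + 5*sqrt(2)/2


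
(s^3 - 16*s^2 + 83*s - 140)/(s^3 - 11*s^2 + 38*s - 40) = (s - 7)/(s - 2)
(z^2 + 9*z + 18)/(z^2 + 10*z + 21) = (z + 6)/(z + 7)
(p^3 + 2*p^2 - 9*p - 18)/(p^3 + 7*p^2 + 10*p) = (p^2 - 9)/(p*(p + 5))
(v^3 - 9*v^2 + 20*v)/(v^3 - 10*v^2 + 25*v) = (v - 4)/(v - 5)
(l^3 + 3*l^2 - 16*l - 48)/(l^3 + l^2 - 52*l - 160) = (l^2 - l - 12)/(l^2 - 3*l - 40)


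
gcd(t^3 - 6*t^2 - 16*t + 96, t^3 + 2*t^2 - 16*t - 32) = t^2 - 16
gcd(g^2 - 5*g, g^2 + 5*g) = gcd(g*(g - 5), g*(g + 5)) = g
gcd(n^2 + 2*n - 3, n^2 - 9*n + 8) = n - 1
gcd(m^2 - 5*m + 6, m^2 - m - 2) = m - 2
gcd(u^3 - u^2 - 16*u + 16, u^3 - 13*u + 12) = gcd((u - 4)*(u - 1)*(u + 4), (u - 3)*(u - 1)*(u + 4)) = u^2 + 3*u - 4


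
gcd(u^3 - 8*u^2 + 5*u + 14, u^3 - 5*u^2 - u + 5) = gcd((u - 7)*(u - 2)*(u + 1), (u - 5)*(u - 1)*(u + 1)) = u + 1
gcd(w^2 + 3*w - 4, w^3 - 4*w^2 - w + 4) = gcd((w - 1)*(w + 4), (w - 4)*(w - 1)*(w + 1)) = w - 1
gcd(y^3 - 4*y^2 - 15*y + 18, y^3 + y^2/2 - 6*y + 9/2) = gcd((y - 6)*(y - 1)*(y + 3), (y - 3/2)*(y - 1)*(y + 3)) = y^2 + 2*y - 3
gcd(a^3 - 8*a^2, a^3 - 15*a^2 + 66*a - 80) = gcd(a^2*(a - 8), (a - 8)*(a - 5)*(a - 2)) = a - 8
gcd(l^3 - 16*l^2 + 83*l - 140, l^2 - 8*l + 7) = l - 7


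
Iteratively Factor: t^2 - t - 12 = (t - 4)*(t + 3)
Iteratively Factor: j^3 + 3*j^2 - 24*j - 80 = (j - 5)*(j^2 + 8*j + 16) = (j - 5)*(j + 4)*(j + 4)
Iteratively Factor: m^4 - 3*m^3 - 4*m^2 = (m)*(m^3 - 3*m^2 - 4*m) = m*(m + 1)*(m^2 - 4*m) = m*(m - 4)*(m + 1)*(m)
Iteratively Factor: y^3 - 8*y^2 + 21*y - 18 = (y - 3)*(y^2 - 5*y + 6) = (y - 3)*(y - 2)*(y - 3)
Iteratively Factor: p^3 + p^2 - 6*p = (p)*(p^2 + p - 6) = p*(p + 3)*(p - 2)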